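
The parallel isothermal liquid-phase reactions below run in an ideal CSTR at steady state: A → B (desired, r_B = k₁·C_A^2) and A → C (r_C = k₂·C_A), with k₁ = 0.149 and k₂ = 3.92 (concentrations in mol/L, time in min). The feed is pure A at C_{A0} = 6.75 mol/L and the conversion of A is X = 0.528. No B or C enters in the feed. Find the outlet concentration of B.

Exit C_A = C_{A0}(1−X) = 6.75×0.472 = 3.186 mol/L.
In a CSTR the entire volume is at exit conditions, so r_B = 0.149×3.186^2 = 1.512 and r_C = 3.92×3.186 = 12.49.
Fraction of consumed A going to B: r_B/(r_B+r_C) = 0.1080.
C_B = 0.1080·C_{A0}·X = 0.1080×6.75×0.528 = 0.385 mol/L.

0.385 mol/L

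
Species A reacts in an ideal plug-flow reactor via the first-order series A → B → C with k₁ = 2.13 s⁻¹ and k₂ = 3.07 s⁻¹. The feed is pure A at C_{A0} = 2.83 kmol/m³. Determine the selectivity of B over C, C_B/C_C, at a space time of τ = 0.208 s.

2.60

For first-order series with pure A initially, C_B(τ) = k₁C_{A0}/(k₂−k₁)·(e^(−k₁τ) − e^(−k₂τ)).
e^(−k₁τ) = e^(−2.13×0.208) = e^(−0.4430) = 0.6421; e^(−k₂τ) = e^(−0.6386) = 0.5281.
C_B = 2.13×2.83/(3.07−2.13) × (0.6421−0.5281) = 6.413×0.1140 = 0.7312 kmol/m³.
C_A = C_{A0}e^(−k₁τ) = 1.817 kmol/m³, so C_C = C_{A0}−C_A−C_B = 0.2817 kmol/m³; C_B/C_C = 2.60.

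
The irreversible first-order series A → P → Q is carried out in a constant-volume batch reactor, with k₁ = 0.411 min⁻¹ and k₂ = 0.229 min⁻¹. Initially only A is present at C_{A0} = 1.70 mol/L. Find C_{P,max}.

0.814 mol/L

For a first-order series the maximum intermediate yield is C_{P,max}/C_{A0} = (k₁/k₂)^[k₂/(k₂−k₁)].
= (0.411/0.229)^(0.229/(0.229−0.411)) = (1.795)^(-1.258) = 0.4791.
C_{P,max} = 0.4791×1.70 = 0.814 mol/L.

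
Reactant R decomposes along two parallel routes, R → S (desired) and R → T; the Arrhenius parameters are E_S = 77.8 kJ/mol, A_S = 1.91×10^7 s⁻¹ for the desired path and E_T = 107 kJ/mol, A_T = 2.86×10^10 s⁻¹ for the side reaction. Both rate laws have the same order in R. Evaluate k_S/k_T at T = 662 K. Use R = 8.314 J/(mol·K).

0.135

k_S/k_T = (A_S/A_T)·exp[−(E_S−E_T)/(RT)] = (A_S/A_T)·exp[(E_T−E_S)/(RT)].
(E_T−E_S)/(RT) = (107−77.8)×10³/(8.314×662) = 29200/5504 = 5.305.
k_S/k_T = (1.91×10^7/2.86×10^10)·exp(5.305) = 6.678×10^-4 × 201.4 = 0.135.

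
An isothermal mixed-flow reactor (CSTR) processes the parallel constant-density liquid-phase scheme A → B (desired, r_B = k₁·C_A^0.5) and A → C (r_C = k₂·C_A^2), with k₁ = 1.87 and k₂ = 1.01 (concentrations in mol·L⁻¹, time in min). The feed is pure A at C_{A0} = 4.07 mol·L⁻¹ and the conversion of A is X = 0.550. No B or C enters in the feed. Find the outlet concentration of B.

Exit C_A = C_{A0}(1−X) = 4.07×0.450 = 1.831 mol·L⁻¹.
A CSTR operates uniformly at the exit composition, giving r_B = 2.531 and r_C = 3.388 (each k·C_A^n at C_A = 1.831).
Fraction of consumed A going to B: r_B/(r_B+r_C) = 0.4276.
C_B = 0.4276·C_{A0}·X = 0.4276×4.07×0.550 = 0.957 mol·L⁻¹.

0.957 mol·L⁻¹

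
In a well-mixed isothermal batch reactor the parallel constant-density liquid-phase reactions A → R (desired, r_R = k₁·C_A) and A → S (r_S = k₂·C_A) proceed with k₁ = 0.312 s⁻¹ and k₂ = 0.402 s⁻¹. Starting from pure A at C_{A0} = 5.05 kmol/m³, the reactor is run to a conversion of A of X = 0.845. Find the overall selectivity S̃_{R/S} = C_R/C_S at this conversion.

0.776

C_A = C_{A0}(1−X) = 0.7828 kmol/m³.
Both paths are first order in A, so the instantaneous fraction to R is constant: dC_R/d(−C_A) = k₁/(k₁+k₂) = 0.4370.
C_R = 0.4370·(C_{A0}−C_A) = 0.4370×4.267 = 1.86 kmol/m³.
C_S = (C_{A0}−C_A)−C_R = 2.403 kmol/m³; S̃_{R/S} = 1.865/2.403 = 0.776.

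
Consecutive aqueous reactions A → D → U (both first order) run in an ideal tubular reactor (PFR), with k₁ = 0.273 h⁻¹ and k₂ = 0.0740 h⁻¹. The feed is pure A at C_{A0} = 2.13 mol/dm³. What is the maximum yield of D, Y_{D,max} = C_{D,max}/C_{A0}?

For a first-order series the maximum intermediate yield is C_{D,max}/C_{A0} = (k₁/k₂)^[k₂/(k₂−k₁)].
= (0.273/0.0740)^(0.0740/(0.0740−0.273)) = (3.689)^(-0.3719) = 0.6154.

0.615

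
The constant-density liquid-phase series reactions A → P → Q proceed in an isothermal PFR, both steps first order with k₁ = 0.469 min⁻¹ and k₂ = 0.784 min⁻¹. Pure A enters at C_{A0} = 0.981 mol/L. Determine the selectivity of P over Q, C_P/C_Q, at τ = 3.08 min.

For first-order series with pure A initially, C_P(τ) = k₁C_{A0}/(k₂−k₁)·(e^(−k₁τ) − e^(−k₂τ)).
e^(−k₁τ) = e^(−0.469×3.08) = e^(−1.445) = 0.2359; e^(−k₂τ) = e^(−2.415) = 0.08939.
C_P = 0.469×0.981/(0.784−0.469) × (0.2359−0.08939) = 1.461×0.1465 = 0.2139 mol/L.
C_A = C_{A0}e^(−k₁τ) = 0.2314 mol/L, so C_Q = C_{A0}−C_A−C_P = 0.5357 mol/L; C_P/C_Q = 0.399.

0.399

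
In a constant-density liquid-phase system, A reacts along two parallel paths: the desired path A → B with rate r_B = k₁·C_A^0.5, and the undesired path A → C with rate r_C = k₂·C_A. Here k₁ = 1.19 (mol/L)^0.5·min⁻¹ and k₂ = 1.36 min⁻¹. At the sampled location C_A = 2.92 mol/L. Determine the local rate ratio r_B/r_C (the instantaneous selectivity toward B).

0.512

S_{B/C} = r_B/r_C = (k₁·C_A^0.5)/(k₂·C_A) = (k₁/k₂)·C_A^-0.5.
= (1.19×2.920^0.5) / (1.36×2.920) = 2.033/3.971 = 0.512.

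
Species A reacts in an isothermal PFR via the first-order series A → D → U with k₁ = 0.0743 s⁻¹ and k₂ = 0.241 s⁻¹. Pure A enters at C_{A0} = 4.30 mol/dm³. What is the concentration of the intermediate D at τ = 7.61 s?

0.783 mol/dm³

The intermediate concentration in a first-order A→B→C sequence is C_D = k₁C_{A0}(e^(−k₁τ) − e^(−k₂τ))/(k₂−k₁).
e^(−k₁τ) = e^(−0.0743×7.61) = e^(−0.5654) = 0.5681; e^(−k₂τ) = e^(−1.834) = 0.1598.
C_D = 0.0743×4.30/(0.241−0.0743) × (0.5681−0.1598) = 1.917×0.4083 = 0.7826 mol/dm³.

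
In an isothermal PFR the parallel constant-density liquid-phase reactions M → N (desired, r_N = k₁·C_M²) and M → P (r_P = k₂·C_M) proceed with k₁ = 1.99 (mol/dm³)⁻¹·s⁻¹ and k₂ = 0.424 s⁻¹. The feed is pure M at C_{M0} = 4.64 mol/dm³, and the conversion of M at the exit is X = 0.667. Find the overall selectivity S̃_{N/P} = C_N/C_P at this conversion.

C_M = C_{M0}(1−X) = 1.545 mol/dm³.
Along a PFR/batch, dC_P/dC_M = −r_P/(r_N+r_P) = −k₂/(k₂+k₁·C_M).
Integrating from C_{M0} to C_M: C_P = (0.424/1.99)·ln[(0.424+1.99·4.64)/(0.424+1.99·1.55)] = 0.2131·ln(9.658/3.499) = 0.2163 mol/dm³.
Then C_N = (C_{M0}−C_M) − C_P = 3.095 − 0.2163 = 2.879 mol/dm³.
S̃_{N/P} = C_N/C_P = 2.879/0.2163 = 13.3.

13.3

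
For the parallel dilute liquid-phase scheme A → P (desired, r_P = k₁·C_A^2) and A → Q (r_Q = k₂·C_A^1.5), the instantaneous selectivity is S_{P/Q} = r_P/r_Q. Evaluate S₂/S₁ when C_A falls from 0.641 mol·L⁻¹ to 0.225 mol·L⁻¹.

0.592

S_{P/Q} = (k₁/k₂)·C_A^0.5, so S₂/S₁ = (C_{A,2}/C_{A,1})^0.5.
= (0.225/0.641)^0.5 = (0.3510)^0.5 = 0.592.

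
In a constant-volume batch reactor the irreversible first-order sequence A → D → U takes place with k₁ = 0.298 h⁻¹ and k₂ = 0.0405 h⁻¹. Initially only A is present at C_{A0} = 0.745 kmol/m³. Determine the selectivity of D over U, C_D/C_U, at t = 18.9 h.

1.16

Solving the coupled first-order balances gives C_D(t) = [k₁/(k₂−k₁)]·C_{A0}·(e^(−k₁t) − e^(−k₂t)).
e^(−k₁t) = e^(−0.298×18.9) = e^(−5.632) = 0.003581; e^(−k₂t) = e^(−0.7654) = 0.4651.
C_D = 0.298×0.745/(0.0405−0.298) × (0.003581−0.4651) = (-0.8622)×(-0.4615) = 0.3979 kmol/m³.
C_A = C_{A0}e^(−k₁t) = 0.002668 kmol/m³, so C_U = C_{A0}−C_A−C_D = 0.3444 kmol/m³; C_D/C_U = 1.16.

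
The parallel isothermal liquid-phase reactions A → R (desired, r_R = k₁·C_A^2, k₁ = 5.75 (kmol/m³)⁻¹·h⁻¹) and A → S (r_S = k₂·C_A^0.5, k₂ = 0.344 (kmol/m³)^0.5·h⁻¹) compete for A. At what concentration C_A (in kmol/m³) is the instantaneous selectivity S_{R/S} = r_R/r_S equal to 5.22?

0.460 kmol/m³

S_{R/S} = (k₁/k₂)·C_A^1.5 ⇒ C_A = (S·k₂/k₁)^(1/1.5).
= (5.22×0.344/5.75)^(0.6667) = (0.3123)^(0.6667) = 0.460 kmol/m³.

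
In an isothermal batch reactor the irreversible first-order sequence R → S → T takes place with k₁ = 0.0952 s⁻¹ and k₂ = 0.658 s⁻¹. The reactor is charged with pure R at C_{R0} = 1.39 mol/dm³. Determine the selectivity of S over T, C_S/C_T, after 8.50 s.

0.156

The intermediate concentration in a first-order A→B→C sequence is C_S = k₁C_{R0}(e^(−k₁t) − e^(−k₂t))/(k₂−k₁).
e^(−k₁t) = e^(−0.0952×8.50) = e^(−0.8092) = 0.4452; e^(−k₂t) = e^(−5.593) = 0.003724.
C_S = 0.0952×1.39/(0.658−0.0952) × (0.4452−0.003724) = 0.2351×0.4415 = 0.1038 mol/dm³.
C_R = C_{R0}e^(−k₁t) = 0.6188 mol/dm³, so C_T = C_{R0}−C_R−C_S = 0.6673 mol/dm³; C_S/C_T = 0.156.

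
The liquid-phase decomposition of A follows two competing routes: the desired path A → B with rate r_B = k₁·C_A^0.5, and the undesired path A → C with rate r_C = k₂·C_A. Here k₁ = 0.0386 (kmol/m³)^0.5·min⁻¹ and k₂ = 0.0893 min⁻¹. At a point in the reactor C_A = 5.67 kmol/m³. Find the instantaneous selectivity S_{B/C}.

S_{B/C} = r_B/r_C = (k₁·C_A^0.5)/(k₂·C_A) = (k₁/k₂)·C_A^-0.5.
= (0.0386×5.670^0.5) / (0.0893×5.670) = 0.09191/0.5063 = 0.182.

0.182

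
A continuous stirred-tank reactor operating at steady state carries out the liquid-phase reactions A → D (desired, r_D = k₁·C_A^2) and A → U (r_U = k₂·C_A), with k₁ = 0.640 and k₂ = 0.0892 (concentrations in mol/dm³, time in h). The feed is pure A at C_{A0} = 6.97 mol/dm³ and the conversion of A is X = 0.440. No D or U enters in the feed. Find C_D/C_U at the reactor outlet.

28.0

Exit C_A = C_{A0}(1−X) = 6.97×0.560 = 3.903 mol/dm³.
In a CSTR the entire volume is at exit conditions, so r_D = 0.640×3.903^2 = 9.750 and r_U = 0.0892×3.903 = 0.3482.
Overall selectivity = C_D/C_U = r_Dτ/(r_Uτ) = r_D/r_U = 28.0.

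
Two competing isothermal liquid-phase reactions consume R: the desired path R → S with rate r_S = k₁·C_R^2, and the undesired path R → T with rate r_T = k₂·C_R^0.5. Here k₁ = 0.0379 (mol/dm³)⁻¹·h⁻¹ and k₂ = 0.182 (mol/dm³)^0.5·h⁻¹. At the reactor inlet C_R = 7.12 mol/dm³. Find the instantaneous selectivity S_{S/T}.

S_{S/T} = r_S/r_T = (k₁·C_R^2)/(k₂·C_R^0.5) = (k₁/k₂)·C_R^1.5.
= (0.0379×7.120^2) / (0.182×7.120^0.5) = 1.921/0.4856 = 3.96.
Since the desired path is higher order in R, keeping C_R high (PFR or concentrated feed) favours S.

3.96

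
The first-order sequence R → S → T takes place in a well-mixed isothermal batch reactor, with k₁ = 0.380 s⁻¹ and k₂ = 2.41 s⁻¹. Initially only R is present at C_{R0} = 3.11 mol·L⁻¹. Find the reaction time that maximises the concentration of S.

The intermediate peaks when r₁ = r₂, i.e. k₁e^(−k₁t) = k₂e^(−k₂t), giving t_opt = ln(k₂/k₁)/(k₂−k₁).
= ln(2.41/0.380)/(2.41−0.380) = ln(6.342)/2.030 = 1.847/2.030 = 0.910 s.

0.910 s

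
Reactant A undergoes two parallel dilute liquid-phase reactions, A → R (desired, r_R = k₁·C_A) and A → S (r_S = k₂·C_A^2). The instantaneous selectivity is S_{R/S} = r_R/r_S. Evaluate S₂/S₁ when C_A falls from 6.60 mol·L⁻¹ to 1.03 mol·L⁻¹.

S_{R/S} = (k₁/k₂)·C_A⁻¹, so S₂/S₁ = (C_{A,2}/C_{A,1})⁻¹.
= 6.60/1.03 = 6.41.

6.41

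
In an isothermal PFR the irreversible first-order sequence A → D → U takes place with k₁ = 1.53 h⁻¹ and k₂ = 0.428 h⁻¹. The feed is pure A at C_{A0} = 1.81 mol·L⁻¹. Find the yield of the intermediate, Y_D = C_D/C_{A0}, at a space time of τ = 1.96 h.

For first-order series with pure A initially, C_D(τ) = k₁C_{A0}/(k₂−k₁)·(e^(−k₁τ) − e^(−k₂τ)).
e^(−k₁τ) = e^(−1.53×1.96) = e^(−2.999) = 0.04985; e^(−k₂τ) = e^(−0.8389) = 0.4322.
C_D = 1.53×1.81/(0.428−1.53) × (0.04985−0.4322) = (-2.513)×(-0.3823) = 0.9608 mol·L⁻¹.
Y_D = C_D/C_{A0} = 0.9608/1.81 = 0.531.

0.531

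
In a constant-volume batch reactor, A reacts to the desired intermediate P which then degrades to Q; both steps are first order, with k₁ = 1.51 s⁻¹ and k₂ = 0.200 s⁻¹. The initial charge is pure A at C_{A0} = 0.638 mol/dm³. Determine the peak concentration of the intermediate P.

For a first-order series the maximum intermediate yield is C_{P,max}/C_{A0} = (k₁/k₂)^[k₂/(k₂−k₁)].
= (1.51/0.200)^(0.200/(0.200−1.51)) = (7.550)^(-0.1527) = 0.7345.
C_{P,max} = 0.7345×0.638 = 0.469 mol/dm³.

0.469 mol/dm³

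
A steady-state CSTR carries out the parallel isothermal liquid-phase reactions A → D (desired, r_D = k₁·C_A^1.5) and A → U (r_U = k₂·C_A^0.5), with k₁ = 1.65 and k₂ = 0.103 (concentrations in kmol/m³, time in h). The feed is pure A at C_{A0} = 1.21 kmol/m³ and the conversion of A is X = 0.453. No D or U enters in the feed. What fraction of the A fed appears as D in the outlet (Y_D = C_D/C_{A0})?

Exit C_A = C_{A0}(1−X) = 1.21×0.547 = 0.6619 kmol/m³.
Rates in a CSTR are evaluated at the outlet concentration: r_D = 1.65×0.6619^1.5 = 0.8885, r_U = 0.103×0.6619^0.5 = 0.08380.
Fraction of consumed A going to D: r_D/(r_D+r_U) = 0.9138.
C_D = 0.9138·C_{A0}·X = 0.9138×1.21×0.453 = 0.501 kmol/m³; Y_D = C_D/C_{A0} = 0.414.

0.414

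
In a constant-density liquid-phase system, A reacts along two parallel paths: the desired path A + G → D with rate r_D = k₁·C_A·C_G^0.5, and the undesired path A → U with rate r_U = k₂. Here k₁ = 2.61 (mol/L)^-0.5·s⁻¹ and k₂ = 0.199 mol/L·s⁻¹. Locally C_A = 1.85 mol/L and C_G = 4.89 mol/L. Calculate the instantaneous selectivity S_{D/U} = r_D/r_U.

S_{D/U} = r_D/r_U = (k₁·C_A·C_G^0.5)/(k₂) = (k₁/k₂)·C_A·C_G^0.5.
= (2.61×1.850×4.890^0.5) / (0.199) = 10.68/0.1990 = 53.7.
Since the desired path is higher order in A, keeping C_A high (PFR or concentrated feed) favours D.

53.7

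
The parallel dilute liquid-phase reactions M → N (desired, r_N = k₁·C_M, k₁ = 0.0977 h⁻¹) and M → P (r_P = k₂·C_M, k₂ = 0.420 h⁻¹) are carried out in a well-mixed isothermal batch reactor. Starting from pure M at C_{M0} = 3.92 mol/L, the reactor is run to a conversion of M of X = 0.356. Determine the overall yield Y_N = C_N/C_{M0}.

0.0672

C_M = C_{M0}(1−X) = 2.524 mol/L.
Both paths are first order in M, so the instantaneous fraction to N is constant: dC_N/d(−C_M) = k₁/(k₁+k₂) = 0.1887.
C_N = 0.1887·(C_{M0}−C_M) = 0.1887×1.396 = 0.263 mol/L.
Y_N = C_N/C_{M0} = 0.2634/3.92 = 0.0672.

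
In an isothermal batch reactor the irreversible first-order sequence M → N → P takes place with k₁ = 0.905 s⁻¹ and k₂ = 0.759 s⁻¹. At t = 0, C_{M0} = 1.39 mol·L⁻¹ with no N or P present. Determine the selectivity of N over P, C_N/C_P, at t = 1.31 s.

Solving the coupled first-order balances gives C_N(t) = [k₁/(k₂−k₁)]·C_{M0}·(e^(−k₁t) − e^(−k₂t)).
e^(−k₁t) = e^(−0.905×1.31) = e^(−1.186) = 0.3056; e^(−k₂t) = e^(−0.9943) = 0.3700.
C_N = 0.905×1.39/(0.759−0.905) × (0.3056−0.3700) = (-8.616)×(-0.06441) = 0.5549 mol·L⁻¹.
C_M = C_{M0}e^(−k₁t) = 0.4248 mol·L⁻¹, so C_P = C_{M0}−C_M−C_N = 0.4103 mol·L⁻¹; C_N/C_P = 1.35.

1.35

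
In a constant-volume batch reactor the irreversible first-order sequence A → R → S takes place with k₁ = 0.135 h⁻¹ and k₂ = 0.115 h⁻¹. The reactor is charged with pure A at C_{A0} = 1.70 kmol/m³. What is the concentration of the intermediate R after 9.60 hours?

0.665 kmol/m³

Solving the coupled first-order balances gives C_R(t) = [k₁/(k₂−k₁)]·C_{A0}·(e^(−k₁t) − e^(−k₂t)).
e^(−k₁t) = e^(−0.135×9.60) = e^(−1.296) = 0.2736; e^(−k₂t) = e^(−1.104) = 0.3315.
C_R = 0.135×1.70/(0.115−0.135) × (0.2736−0.3315) = (-11.47)×(-0.05792) = 0.6646 kmol/m³.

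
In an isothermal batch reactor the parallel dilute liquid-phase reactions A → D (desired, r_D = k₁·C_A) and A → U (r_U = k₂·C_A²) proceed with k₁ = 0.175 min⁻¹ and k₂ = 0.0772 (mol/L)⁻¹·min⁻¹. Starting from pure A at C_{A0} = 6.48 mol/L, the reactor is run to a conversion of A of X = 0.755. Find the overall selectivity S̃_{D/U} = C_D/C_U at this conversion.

C_A = C_{A0}(1−X) = 1.588 mol/L.
Along a PFR/batch, dC_D/dC_A = −r_D/(r_D+r_U) = −k₁/(k₁+k₂·C_A).
Integrating from C_{A0} to C_A: C_D = (0.175/0.0772)·ln[(0.175+0.0772·6.48)/(0.175+0.0772·1.59)] = 2.267·ln(0.6753/0.2976) = 1.858 mol/L.
C_U = (C_{A0}−C_A)−C_D = 3.035 mol/L; S̃_{D/U} = 1.858/3.035 = 0.612.

0.612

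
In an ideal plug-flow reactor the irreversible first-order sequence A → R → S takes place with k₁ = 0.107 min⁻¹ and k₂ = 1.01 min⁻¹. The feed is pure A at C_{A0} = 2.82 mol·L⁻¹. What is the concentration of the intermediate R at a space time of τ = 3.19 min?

Solving the coupled first-order balances gives C_R(τ) = [k₁/(k₂−k₁)]·C_{A0}·(e^(−k₁τ) − e^(−k₂τ)).
e^(−k₁τ) = e^(−0.107×3.19) = e^(−0.3413) = 0.7108; e^(−k₂τ) = e^(−3.222) = 0.03988.
C_R = 0.107×2.82/(1.01−0.107) × (0.7108−0.03988) = 0.3342×0.6709 = 0.2242 mol·L⁻¹.

0.224 mol·L⁻¹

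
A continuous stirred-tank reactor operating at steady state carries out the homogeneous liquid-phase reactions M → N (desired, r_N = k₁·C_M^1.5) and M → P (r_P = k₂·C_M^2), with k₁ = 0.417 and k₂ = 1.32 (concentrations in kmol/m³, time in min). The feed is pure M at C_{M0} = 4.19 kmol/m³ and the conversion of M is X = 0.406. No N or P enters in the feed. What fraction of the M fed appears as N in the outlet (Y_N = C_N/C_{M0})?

Exit C_M = C_{M0}(1−X) = 4.19×0.594 = 2.489 kmol/m³.
Rates in a CSTR are evaluated at the outlet concentration: r_N = 0.417×2.489^1.5 = 1.637, r_P = 1.32×2.489^2 = 8.177.
Fraction of consumed M going to N: r_N/(r_N+r_P) = 0.1668.
C_N = 0.1668·C_{M0}·X = 0.1668×4.19×0.406 = 0.284 kmol/m³; Y_N = C_N/C_{M0} = 0.0677.

0.0677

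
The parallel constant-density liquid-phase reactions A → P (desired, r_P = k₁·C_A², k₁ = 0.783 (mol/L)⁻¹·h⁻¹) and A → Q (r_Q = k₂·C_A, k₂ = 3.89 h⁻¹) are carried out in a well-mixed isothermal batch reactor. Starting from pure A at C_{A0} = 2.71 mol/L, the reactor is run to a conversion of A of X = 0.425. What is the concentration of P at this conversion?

C_A = C_{A0}(1−X) = 1.558 mol/L.
Along a PFR/batch, dC_Q/dC_A = −r_Q/(r_P+r_Q) = −k₂/(k₂+k₁·C_A).
Integrating from C_{A0} to C_A: C_Q = (3.89/0.783)·ln[(3.89+0.783·2.71)/(3.89+0.783·1.56)] = 4.968·ln(6.012/5.110) = 0.8074 mol/L.
Then C_P = (C_{A0}−C_A) − C_Q = 1.152 − 0.8074 = 0.3443 mol/L.

0.344 mol/L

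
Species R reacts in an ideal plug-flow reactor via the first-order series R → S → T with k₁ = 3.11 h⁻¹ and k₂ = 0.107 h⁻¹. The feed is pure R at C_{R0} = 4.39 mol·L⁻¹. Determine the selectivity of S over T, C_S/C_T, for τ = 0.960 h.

13.1

Solving the coupled first-order balances gives C_S(τ) = [k₁/(k₂−k₁)]·C_{R0}·(e^(−k₁τ) − e^(−k₂τ)).
e^(−k₁τ) = e^(−3.11×0.960) = e^(−2.986) = 0.05051; e^(−k₂τ) = e^(−0.1027) = 0.9024.
C_S = 3.11×4.39/(0.107−3.11) × (0.05051−0.9024) = (-4.546)×(-0.8519) = 3.873 mol·L⁻¹.
C_R = C_{R0}e^(−k₁τ) = 0.2217 mol·L⁻¹, so C_T = C_{R0}−C_R−C_S = 0.2953 mol·L⁻¹; C_S/C_T = 13.1.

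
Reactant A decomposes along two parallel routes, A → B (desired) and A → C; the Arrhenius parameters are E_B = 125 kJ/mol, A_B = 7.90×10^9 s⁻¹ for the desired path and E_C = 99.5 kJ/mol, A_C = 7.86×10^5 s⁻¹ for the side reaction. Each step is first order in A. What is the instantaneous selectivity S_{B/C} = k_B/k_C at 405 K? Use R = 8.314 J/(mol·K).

With equal orders, S_{B/C} = k_B/k_C = (A_B/A_C)·exp[(E_C−E_B)/(RT)].
(E_C−E_B)/(RT) = (99.5−125)×10³/(8.314×405) = -25500/3367 = -7.573.
k_B/k_C = (7.90×10^9/7.86×10^5)·exp(-7.573) = 10051 × 5.141×10^-4 = 5.17.

5.17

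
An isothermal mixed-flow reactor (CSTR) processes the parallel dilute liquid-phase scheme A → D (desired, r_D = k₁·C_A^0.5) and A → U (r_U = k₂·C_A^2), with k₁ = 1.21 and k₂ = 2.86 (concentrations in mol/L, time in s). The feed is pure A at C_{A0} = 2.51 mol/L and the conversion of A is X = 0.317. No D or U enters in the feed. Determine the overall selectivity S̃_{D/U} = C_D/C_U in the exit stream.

0.188

Exit C_A = C_{A0}(1−X) = 2.51×0.683 = 1.714 mol/L.
In a CSTR the entire volume is at exit conditions, so r_D = 1.21×1.714^0.5 = 1.584 and r_U = 2.86×1.714^2 = 8.405.
Overall selectivity = C_D/C_U = r_Dτ/(r_Uτ) = r_D/r_U = 0.188.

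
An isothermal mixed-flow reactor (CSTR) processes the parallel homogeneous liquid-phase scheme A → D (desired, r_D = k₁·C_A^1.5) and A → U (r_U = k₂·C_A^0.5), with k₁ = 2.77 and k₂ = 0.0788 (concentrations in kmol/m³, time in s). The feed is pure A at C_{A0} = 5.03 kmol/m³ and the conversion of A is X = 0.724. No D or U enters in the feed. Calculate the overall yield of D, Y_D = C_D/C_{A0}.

Exit C_A = C_{A0}(1−X) = 5.03×0.276 = 1.388 kmol/m³.
Rates in a CSTR are evaluated at the outlet concentration: r_D = 2.77×1.388^1.5 = 4.531, r_U = 0.0788×1.388^0.5 = 0.09285.
Fraction of consumed A going to D: r_D/(r_D+r_U) = 0.9799.
C_D = 0.9799·C_{A0}·X = 0.9799×5.03×0.724 = 3.57 kmol/m³; Y_D = C_D/C_{A0} = 0.709.

0.709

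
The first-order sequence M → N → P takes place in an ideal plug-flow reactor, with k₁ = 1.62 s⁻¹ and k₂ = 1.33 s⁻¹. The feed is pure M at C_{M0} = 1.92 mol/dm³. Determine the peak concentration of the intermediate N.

At the optimum, C_{N,max}/C_{M0} = (k₁/k₂)^[k₂/(k₂−k₁)].
= (1.62/1.33)^(1.33/(1.33−1.62)) = (1.218)^(-4.586) = 0.4047.
C_{N,max} = 0.4047×1.92 = 0.777 mol/dm³.

0.777 mol/dm³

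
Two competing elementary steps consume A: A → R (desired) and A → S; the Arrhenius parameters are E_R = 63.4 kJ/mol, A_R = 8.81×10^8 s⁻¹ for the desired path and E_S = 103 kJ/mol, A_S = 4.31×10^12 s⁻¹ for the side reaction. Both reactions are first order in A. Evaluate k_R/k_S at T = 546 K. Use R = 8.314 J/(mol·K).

Since both paths have the same order in A, the concentration cancels and S_{R/S} = k_R/k_S = (A_R/A_S)·exp[(E_S−E_R)/(RT)].
(E_S−E_R)/(RT) = (103−63.4)×10³/(8.314×546) = 39600/4539 = 8.724.
k_R/k_S = (8.81×10^8/4.31×10^12)·exp(8.724) = 2.044×10^-4 × 6146 = 1.26.

1.26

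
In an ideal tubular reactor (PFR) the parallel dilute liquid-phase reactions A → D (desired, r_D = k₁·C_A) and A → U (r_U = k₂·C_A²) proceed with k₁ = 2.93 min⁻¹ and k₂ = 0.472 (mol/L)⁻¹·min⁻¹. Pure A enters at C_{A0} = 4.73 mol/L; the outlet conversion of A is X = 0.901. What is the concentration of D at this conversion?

3.06 mol/L

C_A = C_{A0}(1−X) = 0.4683 mol/L.
Along a PFR/batch, dC_D/dC_A = −r_D/(r_D+r_U) = −k₁/(k₁+k₂·C_A).
Integrating from C_{A0} to C_A: C_D = (2.93/0.472)·ln[(2.93+0.472·4.73)/(2.93+0.472·0.468)] = 6.208·ln(5.163/3.151) = 3.065 mol/L.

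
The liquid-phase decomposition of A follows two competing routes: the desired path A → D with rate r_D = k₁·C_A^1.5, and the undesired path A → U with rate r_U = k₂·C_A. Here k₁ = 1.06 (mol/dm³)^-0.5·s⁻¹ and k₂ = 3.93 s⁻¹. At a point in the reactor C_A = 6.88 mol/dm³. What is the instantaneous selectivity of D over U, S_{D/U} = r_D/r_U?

S_{D/U} = r_D/r_U = (k₁·C_A^1.5)/(k₂·C_A) = (k₁/k₂)·C_A^0.5.
= (1.06×6.880^1.5) / (3.93×6.880) = 19.13/27.04 = 0.707.
Since the desired path is higher order in A, keeping C_A high (PFR or concentrated feed) favours D.

0.707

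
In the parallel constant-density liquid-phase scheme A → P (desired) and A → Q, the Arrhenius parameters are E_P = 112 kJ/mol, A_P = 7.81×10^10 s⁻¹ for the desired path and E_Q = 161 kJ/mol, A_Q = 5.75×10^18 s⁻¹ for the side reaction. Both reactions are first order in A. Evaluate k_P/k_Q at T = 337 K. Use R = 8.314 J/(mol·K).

With equal orders, S_{P/Q} = k_P/k_Q = (A_P/A_Q)·exp[(E_Q−E_P)/(RT)].
(E_Q−E_P)/(RT) = (161−112)×10³/(8.314×337) = 49000/2802 = 17.49.
k_P/k_Q = (7.81×10^10/5.75×10^18)·exp(17.49) = 1.358×10^-8 × 3.938×10^7 = 0.535.
Since E_P < E_Q, lowering the temperature improves selectivity toward P.

0.535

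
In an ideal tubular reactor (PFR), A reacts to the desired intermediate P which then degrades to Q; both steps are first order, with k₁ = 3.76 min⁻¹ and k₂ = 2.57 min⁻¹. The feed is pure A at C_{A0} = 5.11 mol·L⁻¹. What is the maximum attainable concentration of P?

2.25 mol·L⁻¹

For a first-order series the maximum intermediate yield is C_{P,max}/C_{A0} = (k₁/k₂)^[k₂/(k₂−k₁)].
= (3.76/2.57)^(2.57/(2.57−3.76)) = (1.463)^(-2.160) = 0.4396.
C_{P,max} = 0.4396×5.11 = 2.25 mol·L⁻¹.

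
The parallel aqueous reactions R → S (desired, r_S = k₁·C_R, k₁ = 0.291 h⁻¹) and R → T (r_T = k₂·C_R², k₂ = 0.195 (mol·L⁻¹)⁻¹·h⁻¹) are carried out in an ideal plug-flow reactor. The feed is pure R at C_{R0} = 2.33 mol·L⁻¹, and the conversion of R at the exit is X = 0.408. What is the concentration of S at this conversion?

C_R = C_{R0}(1−X) = 1.379 mol·L⁻¹.
Along a PFR/batch, dC_S/dC_R = −r_S/(r_S+r_T) = −k₁/(k₁+k₂·C_R).
Integrating from C_{R0} to C_R: C_S = (0.291/0.195)·ln[(0.291+0.195·2.33)/(0.291+0.195·1.38)] = 1.492·ln(0.7453/0.5600) = 0.4267 mol·L⁻¹.

0.427 mol·L⁻¹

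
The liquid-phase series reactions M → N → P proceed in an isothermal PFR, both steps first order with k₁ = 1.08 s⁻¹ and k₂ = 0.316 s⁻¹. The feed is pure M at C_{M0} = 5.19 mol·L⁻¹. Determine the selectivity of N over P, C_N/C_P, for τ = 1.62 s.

2.68

Solving the coupled first-order balances gives C_N(τ) = [k₁/(k₂−k₁)]·C_{M0}·(e^(−k₁τ) − e^(−k₂τ)).
e^(−k₁τ) = e^(−1.08×1.62) = e^(−1.750) = 0.1738; e^(−k₂τ) = e^(−0.5119) = 0.5993.
C_N = 1.08×5.19/(0.316−1.08) × (0.1738−0.5993) = (-7.337)×(-0.4255) = 3.122 mol·L⁻¹.
C_M = C_{M0}e^(−k₁τ) = 0.9022 mol·L⁻¹, so C_P = C_{M0}−C_M−C_N = 1.166 mol·L⁻¹; C_N/C_P = 2.68.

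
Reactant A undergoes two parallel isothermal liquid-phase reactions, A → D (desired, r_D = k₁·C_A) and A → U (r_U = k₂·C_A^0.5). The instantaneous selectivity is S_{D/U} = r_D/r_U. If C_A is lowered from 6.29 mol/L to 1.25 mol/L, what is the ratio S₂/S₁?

0.446

S_{D/U} = (k₁/k₂)·C_A^0.5, so S₂/S₁ = (C_{A,2}/C_{A,1})^0.5.
= (1.25/6.29)^0.5 = (0.1987)^0.5 = 0.446.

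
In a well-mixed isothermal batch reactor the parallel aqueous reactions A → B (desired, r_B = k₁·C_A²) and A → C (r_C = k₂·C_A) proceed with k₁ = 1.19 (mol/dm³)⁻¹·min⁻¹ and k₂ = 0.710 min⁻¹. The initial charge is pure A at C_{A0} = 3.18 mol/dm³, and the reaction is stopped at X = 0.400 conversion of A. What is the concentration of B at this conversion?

1.03 mol/dm³

C_A = C_{A0}(1−X) = 1.908 mol/dm³.
Along a PFR/batch, dC_C/dC_A = −r_C/(r_B+r_C) = −k₂/(k₂+k₁·C_A).
Integrating from C_{A0} to C_A: C_C = (0.710/1.19)·ln[(0.710+1.19·3.18)/(0.710+1.19·1.91)] = 0.5966·ln(4.494/2.981) = 0.2450 mol/dm³.
Then C_B = (C_{A0}−C_A) − C_C = 1.272 − 0.2450 = 1.027 mol/dm³.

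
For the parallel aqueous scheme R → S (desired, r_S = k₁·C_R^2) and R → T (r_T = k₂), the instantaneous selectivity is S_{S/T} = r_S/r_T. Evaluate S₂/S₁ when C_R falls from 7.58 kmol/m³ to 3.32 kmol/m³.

S_{S/T} = (k₁/k₂)·C_R^2, so S₂/S₁ = (C_{R,2}/C_{R,1})^2.
= (3.32/7.58)^2 = (0.4380)^2 = 0.192.

0.192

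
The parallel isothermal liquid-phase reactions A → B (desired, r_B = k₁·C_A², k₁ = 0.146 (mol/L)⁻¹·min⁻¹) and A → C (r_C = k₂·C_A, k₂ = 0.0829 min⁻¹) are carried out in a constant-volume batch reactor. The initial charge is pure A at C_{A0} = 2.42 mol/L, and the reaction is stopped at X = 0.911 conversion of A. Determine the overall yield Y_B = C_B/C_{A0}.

C_A = C_{A0}(1−X) = 0.2154 mol/L.
Along a PFR/batch, dC_C/dC_A = −r_C/(r_B+r_C) = −k₂/(k₂+k₁·C_A).
Integrating from C_{A0} to C_A: C_C = (0.0829/0.146)·ln[(0.0829+0.146·2.42)/(0.0829+0.146·0.215)] = 0.5678·ln(0.4362/0.1143) = 0.7603 mol/L.
Then C_B = (C_{A0}−C_A) − C_C = 2.205 − 0.7603 = 1.444 mol/L.
Y_B = C_B/C_{A0} = 1.444/2.42 = 0.597.

0.597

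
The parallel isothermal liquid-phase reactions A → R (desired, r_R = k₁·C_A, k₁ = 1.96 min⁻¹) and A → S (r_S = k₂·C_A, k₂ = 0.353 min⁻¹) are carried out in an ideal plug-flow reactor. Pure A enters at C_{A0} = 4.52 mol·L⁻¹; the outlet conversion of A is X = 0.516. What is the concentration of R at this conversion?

C_A = C_{A0}(1−X) = 2.188 mol·L⁻¹.
Both paths are first order in A, so the instantaneous fraction to R is constant: dC_R/d(−C_A) = k₁/(k₁+k₂) = 0.8474.
C_R = 0.8474·(C_{A0}−C_A) = 0.8474×2.332 = 1.98 mol·L⁻¹.

1.98 mol·L⁻¹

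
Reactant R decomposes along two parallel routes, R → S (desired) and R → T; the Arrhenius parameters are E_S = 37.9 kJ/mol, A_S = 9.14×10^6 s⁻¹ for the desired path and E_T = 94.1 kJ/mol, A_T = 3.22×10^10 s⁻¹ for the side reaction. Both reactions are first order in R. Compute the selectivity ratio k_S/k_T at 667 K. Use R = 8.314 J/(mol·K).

Since both paths have the same order in R, the concentration cancels and S_{S/T} = k_S/k_T = (A_S/A_T)·exp[(E_T−E_S)/(RT)].
(E_T−E_S)/(RT) = (94.1−37.9)×10³/(8.314×667) = 56200/5545 = 10.13.
k_S/k_T = (9.14×10^6/3.22×10^10)·exp(10.13) = 2.839×10^-4 × 25196 = 7.15.
Since E_S < E_T, lowering the temperature improves selectivity toward S.

7.15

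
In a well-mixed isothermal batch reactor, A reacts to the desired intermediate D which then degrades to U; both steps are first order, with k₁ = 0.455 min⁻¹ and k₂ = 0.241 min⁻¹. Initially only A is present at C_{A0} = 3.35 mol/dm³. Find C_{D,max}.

1.64 mol/dm³

Evaluating C_D at t_opt = ln(k₂/k₁)/(k₂−k₁) gives C_{D,max}/C_{A0} = (k₁/k₂)^[k₂/(k₂−k₁)].
= (0.455/0.241)^(0.241/(0.241−0.455)) = (1.888)^(-1.126) = 0.4889.
C_{D,max} = 0.4889×3.35 = 1.64 mol/dm³.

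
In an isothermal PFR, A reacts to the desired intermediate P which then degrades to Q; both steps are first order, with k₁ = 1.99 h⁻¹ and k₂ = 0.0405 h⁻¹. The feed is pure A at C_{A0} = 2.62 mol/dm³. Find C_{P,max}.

Evaluating C_P at τ_opt = ln(k₂/k₁)/(k₂−k₁) gives C_{P,max}/C_{A0} = (k₁/k₂)^[k₂/(k₂−k₁)].
= (1.99/0.0405)^(0.0405/(0.0405−1.99)) = (49.14)^(-0.02077) = 0.9223.
C_{P,max} = 0.9223×2.62 = 2.42 mol/dm³.

2.42 mol/dm³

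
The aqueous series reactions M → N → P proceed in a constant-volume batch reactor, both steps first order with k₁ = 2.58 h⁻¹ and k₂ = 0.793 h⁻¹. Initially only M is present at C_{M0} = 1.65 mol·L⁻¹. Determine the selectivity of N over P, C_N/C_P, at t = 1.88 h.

For first-order series with pure M initially, C_N(t) = k₁C_{M0}/(k₂−k₁)·(e^(−k₁t) − e^(−k₂t)).
e^(−k₁t) = e^(−2.58×1.88) = e^(−4.850) = 0.007825; e^(−k₂t) = e^(−1.491) = 0.2252.
C_N = 2.58×1.65/(0.793−2.58) × (0.007825−0.2252) = (-2.382)×(-0.2174) = 0.5178 mol·L⁻¹.
C_M = C_{M0}e^(−k₁t) = 0.01291 mol·L⁻¹, so C_P = C_{M0}−C_M−C_N = 1.119 mol·L⁻¹; C_N/C_P = 0.463.

0.463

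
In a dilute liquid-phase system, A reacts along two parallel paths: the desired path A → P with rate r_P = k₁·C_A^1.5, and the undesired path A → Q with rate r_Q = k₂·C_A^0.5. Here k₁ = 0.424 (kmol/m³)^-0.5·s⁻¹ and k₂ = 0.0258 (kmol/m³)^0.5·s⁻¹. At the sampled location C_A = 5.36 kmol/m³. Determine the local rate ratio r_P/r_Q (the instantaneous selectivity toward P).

88.1

S_{P/Q} = r_P/r_Q = (k₁·C_A^1.5)/(k₂·C_A^0.5) = (k₁/k₂)·C_A.
= (0.424×5.360^1.5) / (0.0258×5.360^0.5) = 5.262/0.05973 = 88.1.
Since the desired path is higher order in A, keeping C_A high (PFR or concentrated feed) favours P.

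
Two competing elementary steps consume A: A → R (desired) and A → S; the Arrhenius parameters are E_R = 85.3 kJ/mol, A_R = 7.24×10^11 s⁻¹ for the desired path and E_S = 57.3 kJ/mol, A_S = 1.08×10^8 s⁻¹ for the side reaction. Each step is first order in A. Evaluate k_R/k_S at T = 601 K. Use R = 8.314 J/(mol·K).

24.7

Since both paths have the same order in A, the concentration cancels and S_{R/S} = k_R/k_S = (A_R/A_S)·exp[(E_S−E_R)/(RT)].
(E_S−E_R)/(RT) = (57.3−85.3)×10³/(8.314×601) = -28000/4997 = -5.604.
k_R/k_S = (7.24×10^11/1.08×10^8)·exp(-5.604) = 6704 × 0.003684 = 24.7.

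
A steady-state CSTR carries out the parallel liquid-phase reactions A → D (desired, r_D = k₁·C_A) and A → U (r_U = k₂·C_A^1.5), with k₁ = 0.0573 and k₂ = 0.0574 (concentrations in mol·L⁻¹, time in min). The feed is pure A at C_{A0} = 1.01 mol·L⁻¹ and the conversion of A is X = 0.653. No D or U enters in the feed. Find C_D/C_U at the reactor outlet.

Exit C_A = C_{A0}(1−X) = 1.01×0.347 = 0.3505 mol·L⁻¹.
Rates in a CSTR are evaluated at the outlet concentration: r_D = 0.0573×0.3505 = 0.02008, r_U = 0.0574×0.3505^1.5 = 0.01191.
Overall selectivity = C_D/C_U = r_Dτ/(r_Uτ) = r_D/r_U = 1.69.

1.69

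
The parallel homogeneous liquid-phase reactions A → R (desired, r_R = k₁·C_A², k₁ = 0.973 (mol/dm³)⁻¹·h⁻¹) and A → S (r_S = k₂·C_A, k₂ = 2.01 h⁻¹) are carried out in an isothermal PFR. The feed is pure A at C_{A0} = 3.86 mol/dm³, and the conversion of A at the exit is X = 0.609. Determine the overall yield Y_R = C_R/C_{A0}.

C_A = C_{A0}(1−X) = 1.509 mol/dm³.
Along a PFR/batch, dC_S/dC_A = −r_S/(r_R+r_S) = −k₂/(k₂+k₁·C_A).
Integrating from C_{A0} to C_A: C_S = (2.01/0.973)·ln[(2.01+0.973·3.86)/(2.01+0.973·1.51)] = 2.066·ln(5.766/3.479) = 1.044 mol/dm³.
Then C_R = (C_{A0}−C_A) − C_S = 2.351 − 1.044 = 1.307 mol/dm³.
Y_R = C_R/C_{A0} = 1.307/3.86 = 0.339.

0.339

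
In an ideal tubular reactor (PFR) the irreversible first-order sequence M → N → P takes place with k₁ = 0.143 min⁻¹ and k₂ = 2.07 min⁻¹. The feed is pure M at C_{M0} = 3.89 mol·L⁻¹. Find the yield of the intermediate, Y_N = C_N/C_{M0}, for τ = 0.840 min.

0.0528

The intermediate concentration in a first-order A→B→C sequence is C_N = k₁C_{M0}(e^(−k₁τ) − e^(−k₂τ))/(k₂−k₁).
e^(−k₁τ) = e^(−0.143×0.840) = e^(−0.1201) = 0.8868; e^(−k₂τ) = e^(−1.739) = 0.1757.
C_N = 0.143×3.89/(2.07−0.143) × (0.8868−0.1757) = 0.2887×0.7111 = 0.2053 mol·L⁻¹.
Y_N = C_N/C_{M0} = 0.2053/3.89 = 0.0528.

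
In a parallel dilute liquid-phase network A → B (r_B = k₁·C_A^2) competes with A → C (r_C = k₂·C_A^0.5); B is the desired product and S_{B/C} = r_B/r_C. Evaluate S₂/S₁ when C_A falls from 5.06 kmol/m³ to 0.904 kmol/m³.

S_{B/C} = (k₁/k₂)·C_A^1.5, so S₂/S₁ = (C_{A,2}/C_{A,1})^1.5.
= (0.904/5.06)^1.5 = (0.1787)^1.5 = 0.0755.
Selectivity toward B falls as C_A falls — high-concentration operation is favoured.

0.0755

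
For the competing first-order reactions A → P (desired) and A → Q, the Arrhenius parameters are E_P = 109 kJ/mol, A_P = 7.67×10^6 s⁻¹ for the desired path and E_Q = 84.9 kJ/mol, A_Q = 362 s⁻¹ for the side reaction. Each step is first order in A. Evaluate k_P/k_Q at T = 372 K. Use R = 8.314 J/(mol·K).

8.75

k_P/k_Q = (A_P/A_Q)·exp[−(E_P−E_Q)/(RT)] = (A_P/A_Q)·exp[(E_Q−E_P)/(RT)].
(E_Q−E_P)/(RT) = (84.9−109)×10³/(8.314×372) = -24100/3093 = -7.792.
k_P/k_Q = (7.67×10^6/362)·exp(-7.792) = 21188 × 4.129×10^-4 = 8.75.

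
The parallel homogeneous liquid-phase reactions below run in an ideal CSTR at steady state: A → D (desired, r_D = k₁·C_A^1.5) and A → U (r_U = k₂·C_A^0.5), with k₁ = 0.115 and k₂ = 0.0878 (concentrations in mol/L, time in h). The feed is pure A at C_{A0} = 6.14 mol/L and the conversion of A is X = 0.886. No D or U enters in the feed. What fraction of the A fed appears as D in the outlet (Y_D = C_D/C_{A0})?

Exit C_A = C_{A0}(1−X) = 6.14×0.114 = 0.7000 mol/L.
Rates in a CSTR are evaluated at the outlet concentration: r_D = 0.115×0.7000^1.5 = 0.06735, r_U = 0.0878×0.7000^0.5 = 0.07346.
Fraction of consumed A going to D: r_D/(r_D+r_U) = 0.4783.
C_D = 0.4783·C_{A0}·X = 0.4783×6.14×0.886 = 2.60 mol/L; Y_D = C_D/C_{A0} = 0.424.

0.424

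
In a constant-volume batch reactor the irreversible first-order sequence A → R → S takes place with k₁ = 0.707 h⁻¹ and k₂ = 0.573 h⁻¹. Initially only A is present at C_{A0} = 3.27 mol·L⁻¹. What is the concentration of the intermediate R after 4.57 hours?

0.576 mol·L⁻¹

The intermediate concentration in a first-order A→B→C sequence is C_R = k₁C_{A0}(e^(−k₁t) − e^(−k₂t))/(k₂−k₁).
e^(−k₁t) = e^(−0.707×4.57) = e^(−3.231) = 0.03952; e^(−k₂t) = e^(−2.619) = 0.07290.
C_R = 0.707×3.27/(0.573−0.707) × (0.03952−0.07290) = (-17.25)×(-0.03339) = 0.5760 mol·L⁻¹.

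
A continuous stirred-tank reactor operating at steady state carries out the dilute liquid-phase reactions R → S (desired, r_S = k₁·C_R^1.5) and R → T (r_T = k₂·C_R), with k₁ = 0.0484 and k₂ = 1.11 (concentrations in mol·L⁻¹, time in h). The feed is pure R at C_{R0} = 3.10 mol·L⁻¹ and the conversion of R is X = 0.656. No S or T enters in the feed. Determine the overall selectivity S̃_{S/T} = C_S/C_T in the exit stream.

0.0450

Exit C_R = C_{R0}(1−X) = 3.10×0.344 = 1.066 mol·L⁻¹.
A CSTR operates uniformly at the exit composition, giving r_S = 0.05330 and r_T = 1.184 (each k·C_R^n at C_R = 1.066).
Overall selectivity = C_S/C_T = r_Sτ/(r_Tτ) = r_S/r_T = 0.0450.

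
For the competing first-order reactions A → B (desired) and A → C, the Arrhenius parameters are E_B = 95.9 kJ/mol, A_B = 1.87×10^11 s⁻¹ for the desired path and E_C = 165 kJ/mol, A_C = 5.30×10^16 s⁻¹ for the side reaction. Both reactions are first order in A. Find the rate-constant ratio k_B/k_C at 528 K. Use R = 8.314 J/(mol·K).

24.2

k_B/k_C = (A_B/A_C)·exp[−(E_B−E_C)/(RT)] = (A_B/A_C)·exp[(E_C−E_B)/(RT)].
(E_C−E_B)/(RT) = (165−95.9)×10³/(8.314×528) = 69100/4390 = 15.74.
k_B/k_C = (1.87×10^11/5.30×10^16)·exp(15.74) = 3.528×10^-6 × 6.859×10^6 = 24.2.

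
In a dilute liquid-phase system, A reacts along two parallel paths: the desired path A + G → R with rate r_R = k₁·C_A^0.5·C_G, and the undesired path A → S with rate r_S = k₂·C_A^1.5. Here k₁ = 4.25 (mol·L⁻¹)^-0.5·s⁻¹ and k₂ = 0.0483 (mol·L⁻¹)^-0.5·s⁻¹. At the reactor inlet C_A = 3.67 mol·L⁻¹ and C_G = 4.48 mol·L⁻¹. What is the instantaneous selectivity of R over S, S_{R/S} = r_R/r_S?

S_{R/S} = r_R/r_S = (k₁·C_A^0.5·C_G)/(k₂·C_A^1.5) = (k₁/k₂)·C_A⁻¹·C_G.
= (4.25×3.670^0.5×4.480) / (0.0483×3.670^1.5) = 36.48/0.3396 = 107.
The undesired path is higher order in A, so low C_A (CSTR or dilute feed) favours R.

107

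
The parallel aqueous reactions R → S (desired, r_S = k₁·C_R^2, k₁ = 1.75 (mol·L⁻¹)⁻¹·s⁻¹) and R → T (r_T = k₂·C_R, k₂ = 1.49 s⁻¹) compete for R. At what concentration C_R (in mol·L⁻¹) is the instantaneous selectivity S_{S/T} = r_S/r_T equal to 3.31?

S_{S/T} = (k₁/k₂)·C_R ⇒ C_R = S·k₂/k₁.
= 3.31×1.49/1.75 = 2.82 mol·L⁻¹.

2.82 mol·L⁻¹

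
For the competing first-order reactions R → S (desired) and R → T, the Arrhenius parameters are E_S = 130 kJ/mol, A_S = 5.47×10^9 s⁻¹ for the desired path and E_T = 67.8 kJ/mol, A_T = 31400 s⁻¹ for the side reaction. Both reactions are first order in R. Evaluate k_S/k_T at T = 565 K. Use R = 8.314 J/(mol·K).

0.309

With equal orders, S_{S/T} = k_S/k_T = (A_S/A_T)·exp[(E_T−E_S)/(RT)].
(E_T−E_S)/(RT) = (67.8−130)×10³/(8.314×565) = -62200/4697 = -13.24.
k_S/k_T = (5.47×10^9/31400)·exp(-13.24) = 1.742×10^5 × 1.776×10^-6 = 0.309.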